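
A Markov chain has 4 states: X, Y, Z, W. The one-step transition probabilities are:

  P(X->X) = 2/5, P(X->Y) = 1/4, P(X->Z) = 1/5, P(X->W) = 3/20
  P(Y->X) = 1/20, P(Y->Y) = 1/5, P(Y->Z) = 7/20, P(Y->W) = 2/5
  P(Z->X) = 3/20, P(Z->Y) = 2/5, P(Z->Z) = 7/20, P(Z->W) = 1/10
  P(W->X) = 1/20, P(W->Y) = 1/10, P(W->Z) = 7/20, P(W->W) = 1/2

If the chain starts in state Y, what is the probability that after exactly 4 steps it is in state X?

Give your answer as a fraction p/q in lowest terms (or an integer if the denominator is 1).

Computing P^4 by repeated multiplication:
P^1 =
  X: [2/5, 1/4, 1/5, 3/20]
  Y: [1/20, 1/5, 7/20, 2/5]
  Z: [3/20, 2/5, 7/20, 1/10]
  W: [1/20, 1/10, 7/20, 1/2]
P^2 =
  X: [21/100, 49/200, 29/100, 51/200]
  Y: [41/400, 93/400, 137/400, 129/400]
  Z: [11/80, 107/400, 131/400, 107/400]
  W: [41/400, 89/400, 137/400, 133/400]
P^3 =
  X: [61/400, 243/1000, 637/2000, 143/500]
  Y: [961/8000, 1931/8000, 2677/8000, 2431/8000]
  Z: [1047/8000, 393/1600, 527/1600, 2353/8000]
  W: [961/8000, 1923/8000, 2677/8000, 2439/8000]
P^4 =
  X: [5409/40000, 9709/40000, 2617/8000, 11797/40000]
  Y: [20081/160000, 38807/160000, 53117/160000, 9599/32000]
  Z: [20599/160000, 38881/160000, 52859/160000, 47661/160000]
  W: [20081/160000, 38791/160000, 53117/160000, 48011/160000]

(P^4)[Y -> X] = 20081/160000

Answer: 20081/160000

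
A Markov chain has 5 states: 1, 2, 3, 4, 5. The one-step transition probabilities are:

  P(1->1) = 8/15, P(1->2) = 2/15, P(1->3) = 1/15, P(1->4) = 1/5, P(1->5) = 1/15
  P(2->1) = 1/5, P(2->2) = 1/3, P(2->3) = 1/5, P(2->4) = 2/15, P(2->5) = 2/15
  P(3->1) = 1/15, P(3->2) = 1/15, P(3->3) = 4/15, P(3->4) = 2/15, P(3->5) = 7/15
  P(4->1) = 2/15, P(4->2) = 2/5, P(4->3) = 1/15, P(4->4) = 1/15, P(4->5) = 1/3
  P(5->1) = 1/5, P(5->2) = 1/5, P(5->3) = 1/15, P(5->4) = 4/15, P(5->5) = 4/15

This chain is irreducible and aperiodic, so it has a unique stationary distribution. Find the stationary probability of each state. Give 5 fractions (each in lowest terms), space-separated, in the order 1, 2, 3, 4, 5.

The stationary distribution satisfies pi = pi * P, i.e.:
  pi_1 = 8/15*pi_1 + 1/5*pi_2 + 1/15*pi_3 + 2/15*pi_4 + 1/5*pi_5
  pi_2 = 2/15*pi_1 + 1/3*pi_2 + 1/15*pi_3 + 2/5*pi_4 + 1/5*pi_5
  pi_3 = 1/15*pi_1 + 1/5*pi_2 + 4/15*pi_3 + 1/15*pi_4 + 1/15*pi_5
  pi_4 = 1/5*pi_1 + 2/15*pi_2 + 2/15*pi_3 + 1/15*pi_4 + 4/15*pi_5
  pi_5 = 1/15*pi_1 + 2/15*pi_2 + 7/15*pi_3 + 1/3*pi_4 + 4/15*pi_5
with normalization: pi_1 + pi_2 + pi_3 + pi_4 + pi_5 = 1.

Using the first 4 balance equations plus normalization, the linear system A*pi = b is:
  [-7/15, 1/5, 1/15, 2/15, 1/5] . pi = 0
  [2/15, -2/3, 1/15, 2/5, 1/5] . pi = 0
  [1/15, 1/5, -11/15, 1/15, 1/15] . pi = 0
  [1/5, 2/15, 2/15, -14/15, 4/15] . pi = 0
  [1, 1, 1, 1, 1] . pi = 1

Solving yields:
  pi_1 = 1269/4904
  pi_2 = 1133/4904
  pi_3 = 1195/9808
  pi_4 = 827/4904
  pi_5 = 2155/9808

Verification (pi * P):
  1269/4904*8/15 + 1133/4904*1/5 + 1195/9808*1/15 + 827/4904*2/15 + 2155/9808*1/5 = 1269/4904 = pi_1  (ok)
  1269/4904*2/15 + 1133/4904*1/3 + 1195/9808*1/15 + 827/4904*2/5 + 2155/9808*1/5 = 1133/4904 = pi_2  (ok)
  1269/4904*1/15 + 1133/4904*1/5 + 1195/9808*4/15 + 827/4904*1/15 + 2155/9808*1/15 = 1195/9808 = pi_3  (ok)
  1269/4904*1/5 + 1133/4904*2/15 + 1195/9808*2/15 + 827/4904*1/15 + 2155/9808*4/15 = 827/4904 = pi_4  (ok)
  1269/4904*1/15 + 1133/4904*2/15 + 1195/9808*7/15 + 827/4904*1/3 + 2155/9808*4/15 = 2155/9808 = pi_5  (ok)

Answer: 1269/4904 1133/4904 1195/9808 827/4904 2155/9808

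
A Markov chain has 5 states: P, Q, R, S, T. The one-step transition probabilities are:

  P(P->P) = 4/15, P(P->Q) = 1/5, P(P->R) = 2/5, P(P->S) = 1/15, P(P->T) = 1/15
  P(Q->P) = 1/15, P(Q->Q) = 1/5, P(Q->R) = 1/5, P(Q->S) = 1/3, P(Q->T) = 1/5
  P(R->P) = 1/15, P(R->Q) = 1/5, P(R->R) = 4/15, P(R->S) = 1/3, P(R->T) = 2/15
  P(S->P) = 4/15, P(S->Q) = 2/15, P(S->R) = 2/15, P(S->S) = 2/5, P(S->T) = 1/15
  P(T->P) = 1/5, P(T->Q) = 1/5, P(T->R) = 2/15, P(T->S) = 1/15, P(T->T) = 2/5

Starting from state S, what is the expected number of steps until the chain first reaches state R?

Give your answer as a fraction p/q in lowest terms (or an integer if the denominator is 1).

Answer: 15765/3221

Derivation:
Let h_i = expected steps to first reach R from state i.
Boundary: h_R = 0.
First-step equations for the other states:
  h_P = 1 + 4/15*h_P + 1/5*h_Q + 2/5*h_R + 1/15*h_S + 1/15*h_T
  h_Q = 1 + 1/15*h_P + 1/5*h_Q + 1/5*h_R + 1/3*h_S + 1/5*h_T
  h_S = 1 + 4/15*h_P + 2/15*h_Q + 2/15*h_R + 2/5*h_S + 1/15*h_T
  h_T = 1 + 1/5*h_P + 1/5*h_Q + 2/15*h_R + 1/15*h_S + 2/5*h_T

Substituting h_R = 0 and rearranging gives the linear system (I - Q) h = 1:
  [11/15, -1/5, -1/15, -1/15] . (h_P, h_Q, h_S, h_T) = 1
  [-1/15, 4/5, -1/3, -1/5] . (h_P, h_Q, h_S, h_T) = 1
  [-4/15, -2/15, 3/5, -1/15] . (h_P, h_Q, h_S, h_T) = 1
  [-1/5, -1/5, -1/15, 3/5] . (h_P, h_Q, h_S, h_T) = 1

Solving yields:
  h_P = 11550/3221
  h_Q = 15600/3221
  h_S = 15765/3221
  h_T = 16170/3221

Starting state is S, so the expected hitting time is h_S = 15765/3221.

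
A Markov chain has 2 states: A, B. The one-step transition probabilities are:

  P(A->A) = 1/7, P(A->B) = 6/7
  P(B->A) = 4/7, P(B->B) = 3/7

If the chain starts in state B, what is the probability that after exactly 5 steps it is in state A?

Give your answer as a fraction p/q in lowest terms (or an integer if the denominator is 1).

Answer: 6820/16807

Derivation:
Computing P^5 by repeated multiplication:
P^1 =
  A: [1/7, 6/7]
  B: [4/7, 3/7]
P^2 =
  A: [25/49, 24/49]
  B: [16/49, 33/49]
P^3 =
  A: [121/343, 222/343]
  B: [148/343, 195/343]
P^4 =
  A: [1009/2401, 1392/2401]
  B: [928/2401, 1473/2401]
P^5 =
  A: [6577/16807, 10230/16807]
  B: [6820/16807, 9987/16807]

(P^5)[B -> A] = 6820/16807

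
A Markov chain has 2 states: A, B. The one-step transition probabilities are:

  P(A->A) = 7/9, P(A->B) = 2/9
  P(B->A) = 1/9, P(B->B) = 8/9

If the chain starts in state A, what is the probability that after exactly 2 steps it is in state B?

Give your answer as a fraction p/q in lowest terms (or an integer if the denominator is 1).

Computing P^2 by repeated multiplication:
P^1 =
  A: [7/9, 2/9]
  B: [1/9, 8/9]
P^2 =
  A: [17/27, 10/27]
  B: [5/27, 22/27]

(P^2)[A -> B] = 10/27

Answer: 10/27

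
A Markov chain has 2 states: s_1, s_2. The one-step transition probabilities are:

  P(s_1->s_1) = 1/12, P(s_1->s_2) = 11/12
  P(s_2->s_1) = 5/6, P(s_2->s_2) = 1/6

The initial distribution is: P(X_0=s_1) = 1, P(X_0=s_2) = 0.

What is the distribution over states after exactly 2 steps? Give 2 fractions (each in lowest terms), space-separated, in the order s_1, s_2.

Propagating the distribution step by step (d_{t+1} = d_t * P):
d_0 = (s_1=1, s_2=0)
  d_1[s_1] = 1*1/12 + 0*5/6 = 1/12
  d_1[s_2] = 1*11/12 + 0*1/6 = 11/12
d_1 = (s_1=1/12, s_2=11/12)
  d_2[s_1] = 1/12*1/12 + 11/12*5/6 = 37/48
  d_2[s_2] = 1/12*11/12 + 11/12*1/6 = 11/48
d_2 = (s_1=37/48, s_2=11/48)

Answer: 37/48 11/48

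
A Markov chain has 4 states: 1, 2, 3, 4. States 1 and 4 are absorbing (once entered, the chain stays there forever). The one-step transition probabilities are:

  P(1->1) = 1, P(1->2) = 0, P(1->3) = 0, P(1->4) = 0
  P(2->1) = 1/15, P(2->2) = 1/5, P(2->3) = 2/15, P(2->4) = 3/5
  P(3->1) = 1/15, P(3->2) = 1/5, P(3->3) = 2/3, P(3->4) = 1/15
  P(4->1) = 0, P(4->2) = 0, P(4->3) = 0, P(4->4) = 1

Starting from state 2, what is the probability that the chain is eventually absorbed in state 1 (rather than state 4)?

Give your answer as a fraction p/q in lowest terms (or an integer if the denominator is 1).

Answer: 7/54

Derivation:
Let a_i = P(absorbed in 1 | start in state i).
Boundary conditions: a_1 = 1, a_4 = 0.
For each transient state i, a_i = sum_j P(i->j) * a_j:
  a_2 = 1/15*a_1 + 1/5*a_2 + 2/15*a_3 + 3/5*a_4
  a_3 = 1/15*a_1 + 1/5*a_2 + 2/3*a_3 + 1/15*a_4

Substituting a_1 = 1 and a_4 = 0, rearrange to (I - Q) a = r where r[i] = P(i -> 1):
  [4/5, -2/15] . (a_2, a_3) = 1/15
  [-1/5, 1/3] . (a_2, a_3) = 1/15

Solving yields:
  a_2 = 7/54
  a_3 = 5/18

Starting state is 2, so the absorption probability is a_2 = 7/54.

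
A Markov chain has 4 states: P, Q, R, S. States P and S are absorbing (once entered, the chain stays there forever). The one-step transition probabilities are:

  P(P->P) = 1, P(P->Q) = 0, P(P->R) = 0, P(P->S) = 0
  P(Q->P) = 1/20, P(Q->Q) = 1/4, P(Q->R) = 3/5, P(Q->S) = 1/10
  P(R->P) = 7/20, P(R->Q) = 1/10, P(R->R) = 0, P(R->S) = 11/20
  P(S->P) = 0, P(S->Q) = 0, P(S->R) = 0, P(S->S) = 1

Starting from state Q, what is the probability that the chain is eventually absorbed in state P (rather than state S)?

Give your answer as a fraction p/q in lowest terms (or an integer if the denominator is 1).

Let a_i = P(absorbed in P | start in state i).
Boundary conditions: a_P = 1, a_S = 0.
For each transient state i, a_i = sum_j P(i->j) * a_j:
  a_Q = 1/20*a_P + 1/4*a_Q + 3/5*a_R + 1/10*a_S
  a_R = 7/20*a_P + 1/10*a_Q + 0*a_R + 11/20*a_S

Substituting a_P = 1 and a_S = 0, rearrange to (I - Q) a = r where r[i] = P(i -> P):
  [3/4, -3/5] . (a_Q, a_R) = 1/20
  [-1/10, 1] . (a_Q, a_R) = 7/20

Solving yields:
  a_Q = 26/69
  a_R = 107/276

Starting state is Q, so the absorption probability is a_Q = 26/69.

Answer: 26/69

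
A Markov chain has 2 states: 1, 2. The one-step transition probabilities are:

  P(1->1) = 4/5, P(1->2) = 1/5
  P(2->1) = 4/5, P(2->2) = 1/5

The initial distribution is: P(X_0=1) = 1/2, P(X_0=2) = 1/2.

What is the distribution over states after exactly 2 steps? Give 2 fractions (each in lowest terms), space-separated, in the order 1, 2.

Propagating the distribution step by step (d_{t+1} = d_t * P):
d_0 = (1=1/2, 2=1/2)
  d_1[1] = 1/2*4/5 + 1/2*4/5 = 4/5
  d_1[2] = 1/2*1/5 + 1/2*1/5 = 1/5
d_1 = (1=4/5, 2=1/5)
  d_2[1] = 4/5*4/5 + 1/5*4/5 = 4/5
  d_2[2] = 4/5*1/5 + 1/5*1/5 = 1/5
d_2 = (1=4/5, 2=1/5)

Answer: 4/5 1/5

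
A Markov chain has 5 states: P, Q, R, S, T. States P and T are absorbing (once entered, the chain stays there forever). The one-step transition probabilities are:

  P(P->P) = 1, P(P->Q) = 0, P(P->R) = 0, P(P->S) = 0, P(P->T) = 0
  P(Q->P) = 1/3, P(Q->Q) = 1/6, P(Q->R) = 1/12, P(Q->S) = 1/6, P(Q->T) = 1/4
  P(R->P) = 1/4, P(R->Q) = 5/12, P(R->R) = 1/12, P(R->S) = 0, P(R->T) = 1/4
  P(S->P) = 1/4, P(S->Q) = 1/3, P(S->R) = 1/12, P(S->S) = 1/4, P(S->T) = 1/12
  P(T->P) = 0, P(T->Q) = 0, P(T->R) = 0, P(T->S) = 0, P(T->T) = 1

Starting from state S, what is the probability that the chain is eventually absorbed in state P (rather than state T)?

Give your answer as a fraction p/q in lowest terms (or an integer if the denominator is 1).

Answer: 79/121

Derivation:
Let a_i = P(absorbed in P | start in state i).
Boundary conditions: a_P = 1, a_T = 0.
For each transient state i, a_i = sum_j P(i->j) * a_j:
  a_Q = 1/3*a_P + 1/6*a_Q + 1/12*a_R + 1/6*a_S + 1/4*a_T
  a_R = 1/4*a_P + 5/12*a_Q + 1/12*a_R + 0*a_S + 1/4*a_T
  a_S = 1/4*a_P + 1/3*a_Q + 1/12*a_R + 1/4*a_S + 1/12*a_T

Substituting a_P = 1 and a_T = 0, rearrange to (I - Q) a = r where r[i] = P(i -> P):
  [5/6, -1/12, -1/6] . (a_Q, a_R, a_S) = 1/3
  [-5/12, 11/12, 0] . (a_Q, a_R, a_S) = 1/4
  [-1/3, -1/12, 3/4] . (a_Q, a_R, a_S) = 1/4

Solving yields:
  a_Q = 45/77
  a_R = 456/847
  a_S = 79/121

Starting state is S, so the absorption probability is a_S = 79/121.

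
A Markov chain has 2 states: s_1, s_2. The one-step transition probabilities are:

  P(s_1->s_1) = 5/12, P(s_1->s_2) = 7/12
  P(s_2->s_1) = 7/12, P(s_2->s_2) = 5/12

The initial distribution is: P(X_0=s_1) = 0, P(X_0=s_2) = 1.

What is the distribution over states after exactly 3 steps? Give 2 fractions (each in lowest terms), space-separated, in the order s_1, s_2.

Propagating the distribution step by step (d_{t+1} = d_t * P):
d_0 = (s_1=0, s_2=1)
  d_1[s_1] = 0*5/12 + 1*7/12 = 7/12
  d_1[s_2] = 0*7/12 + 1*5/12 = 5/12
d_1 = (s_1=7/12, s_2=5/12)
  d_2[s_1] = 7/12*5/12 + 5/12*7/12 = 35/72
  d_2[s_2] = 7/12*7/12 + 5/12*5/12 = 37/72
d_2 = (s_1=35/72, s_2=37/72)
  d_3[s_1] = 35/72*5/12 + 37/72*7/12 = 217/432
  d_3[s_2] = 35/72*7/12 + 37/72*5/12 = 215/432
d_3 = (s_1=217/432, s_2=215/432)

Answer: 217/432 215/432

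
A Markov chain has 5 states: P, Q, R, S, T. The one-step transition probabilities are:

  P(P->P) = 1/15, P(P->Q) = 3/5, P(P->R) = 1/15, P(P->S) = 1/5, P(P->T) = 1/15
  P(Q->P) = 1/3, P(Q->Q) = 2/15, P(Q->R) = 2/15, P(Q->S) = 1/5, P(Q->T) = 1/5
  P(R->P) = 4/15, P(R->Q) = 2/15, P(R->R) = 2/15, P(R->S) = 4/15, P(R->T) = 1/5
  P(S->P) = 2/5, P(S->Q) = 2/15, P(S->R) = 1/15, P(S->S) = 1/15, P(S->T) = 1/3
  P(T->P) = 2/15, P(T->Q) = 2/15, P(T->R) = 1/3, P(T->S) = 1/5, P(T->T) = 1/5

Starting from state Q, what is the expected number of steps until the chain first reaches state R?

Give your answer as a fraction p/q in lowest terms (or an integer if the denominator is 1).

Answer: 23715/3407

Derivation:
Let h_i = expected steps to first reach R from state i.
Boundary: h_R = 0.
First-step equations for the other states:
  h_P = 1 + 1/15*h_P + 3/5*h_Q + 1/15*h_R + 1/5*h_S + 1/15*h_T
  h_Q = 1 + 1/3*h_P + 2/15*h_Q + 2/15*h_R + 1/5*h_S + 1/5*h_T
  h_S = 1 + 2/5*h_P + 2/15*h_Q + 1/15*h_R + 1/15*h_S + 1/3*h_T
  h_T = 1 + 2/15*h_P + 2/15*h_Q + 1/3*h_R + 1/5*h_S + 1/5*h_T

Substituting h_R = 0 and rearranging gives the linear system (I - Q) h = 1:
  [14/15, -3/5, -1/5, -1/15] . (h_P, h_Q, h_S, h_T) = 1
  [-1/3, 13/15, -1/5, -1/5] . (h_P, h_Q, h_S, h_T) = 1
  [-2/5, -2/15, 14/15, -1/3] . (h_P, h_Q, h_S, h_T) = 1
  [-2/15, -2/15, -1/5, 4/5] . (h_P, h_Q, h_S, h_T) = 1

Solving yields:
  h_P = 25500/3407
  h_Q = 23715/3407
  h_S = 24615/3407
  h_T = 18615/3407

Starting state is Q, so the expected hitting time is h_Q = 23715/3407.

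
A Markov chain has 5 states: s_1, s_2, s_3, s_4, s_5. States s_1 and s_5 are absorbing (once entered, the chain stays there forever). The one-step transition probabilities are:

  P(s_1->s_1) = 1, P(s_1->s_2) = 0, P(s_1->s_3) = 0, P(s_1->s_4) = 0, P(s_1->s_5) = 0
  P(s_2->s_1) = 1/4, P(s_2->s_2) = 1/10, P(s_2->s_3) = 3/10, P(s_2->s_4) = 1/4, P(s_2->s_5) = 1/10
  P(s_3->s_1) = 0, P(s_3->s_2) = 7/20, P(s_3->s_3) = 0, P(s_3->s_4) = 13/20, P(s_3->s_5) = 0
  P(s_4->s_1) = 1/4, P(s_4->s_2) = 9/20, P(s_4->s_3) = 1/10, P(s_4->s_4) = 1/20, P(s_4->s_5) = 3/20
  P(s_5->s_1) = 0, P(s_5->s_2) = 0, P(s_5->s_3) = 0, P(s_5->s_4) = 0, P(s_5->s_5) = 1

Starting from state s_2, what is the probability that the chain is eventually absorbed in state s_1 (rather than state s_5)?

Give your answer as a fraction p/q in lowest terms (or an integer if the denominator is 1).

Answer: 1330/1951

Derivation:
Let a_i = P(absorbed in s_1 | start in state i).
Boundary conditions: a_s_1 = 1, a_s_5 = 0.
For each transient state i, a_i = sum_j P(i->j) * a_j:
  a_s_2 = 1/4*a_s_1 + 1/10*a_s_2 + 3/10*a_s_3 + 1/4*a_s_4 + 1/10*a_s_5
  a_s_3 = 0*a_s_1 + 7/20*a_s_2 + 0*a_s_3 + 13/20*a_s_4 + 0*a_s_5
  a_s_4 = 1/4*a_s_1 + 9/20*a_s_2 + 1/10*a_s_3 + 1/20*a_s_4 + 3/20*a_s_5

Substituting a_s_1 = 1 and a_s_5 = 0, rearrange to (I - Q) a = r where r[i] = P(i -> s_1):
  [9/10, -3/10, -1/4] . (a_s_2, a_s_3, a_s_4) = 1/4
  [-7/20, 1, -13/20] . (a_s_2, a_s_3, a_s_4) = 0
  [-9/20, -1/10, 19/20] . (a_s_2, a_s_3, a_s_4) = 1/4

Solving yields:
  a_s_2 = 1330/1951
  a_s_3 = 2595/3902
  a_s_4 = 1280/1951

Starting state is s_2, so the absorption probability is a_s_2 = 1330/1951.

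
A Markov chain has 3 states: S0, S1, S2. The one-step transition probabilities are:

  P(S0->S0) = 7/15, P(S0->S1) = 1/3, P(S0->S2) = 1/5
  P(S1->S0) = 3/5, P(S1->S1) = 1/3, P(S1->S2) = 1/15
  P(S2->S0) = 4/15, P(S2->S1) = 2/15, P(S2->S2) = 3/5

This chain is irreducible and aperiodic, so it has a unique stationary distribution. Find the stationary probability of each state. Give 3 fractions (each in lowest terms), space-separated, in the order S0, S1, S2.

Answer: 58/129 12/43 35/129

Derivation:
The stationary distribution satisfies pi = pi * P, i.e.:
  pi_S0 = 7/15*pi_S0 + 3/5*pi_S1 + 4/15*pi_S2
  pi_S1 = 1/3*pi_S0 + 1/3*pi_S1 + 2/15*pi_S2
  pi_S2 = 1/5*pi_S0 + 1/15*pi_S1 + 3/5*pi_S2
with normalization: pi_S0 + pi_S1 + pi_S2 = 1.

Using the first 2 balance equations plus normalization, the linear system A*pi = b is:
  [-8/15, 3/5, 4/15] . pi = 0
  [1/3, -2/3, 2/15] . pi = 0
  [1, 1, 1] . pi = 1

Solving yields:
  pi_S0 = 58/129
  pi_S1 = 12/43
  pi_S2 = 35/129

Verification (pi * P):
  58/129*7/15 + 12/43*3/5 + 35/129*4/15 = 58/129 = pi_S0  (ok)
  58/129*1/3 + 12/43*1/3 + 35/129*2/15 = 12/43 = pi_S1  (ok)
  58/129*1/5 + 12/43*1/15 + 35/129*3/5 = 35/129 = pi_S2  (ok)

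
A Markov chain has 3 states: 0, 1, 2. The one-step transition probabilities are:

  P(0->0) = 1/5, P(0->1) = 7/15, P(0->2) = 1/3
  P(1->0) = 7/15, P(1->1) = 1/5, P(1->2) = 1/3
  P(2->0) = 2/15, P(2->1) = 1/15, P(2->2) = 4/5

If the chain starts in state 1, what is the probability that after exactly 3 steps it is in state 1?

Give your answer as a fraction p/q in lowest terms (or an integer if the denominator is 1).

Answer: 221/1125

Derivation:
Computing P^3 by repeated multiplication:
P^1 =
  0: [1/5, 7/15, 1/3]
  1: [7/15, 1/5, 1/3]
  2: [2/15, 1/15, 4/5]
P^2 =
  0: [68/225, 47/225, 22/45]
  1: [52/225, 7/25, 22/45]
  2: [37/225, 29/225, 53/75]
P^3 =
  0: [251/1125, 727/3375, 379/675]
  1: [817/3375, 221/1125, 379/675]
  2: [632/3375, 101/675, 746/1125]

(P^3)[1 -> 1] = 221/1125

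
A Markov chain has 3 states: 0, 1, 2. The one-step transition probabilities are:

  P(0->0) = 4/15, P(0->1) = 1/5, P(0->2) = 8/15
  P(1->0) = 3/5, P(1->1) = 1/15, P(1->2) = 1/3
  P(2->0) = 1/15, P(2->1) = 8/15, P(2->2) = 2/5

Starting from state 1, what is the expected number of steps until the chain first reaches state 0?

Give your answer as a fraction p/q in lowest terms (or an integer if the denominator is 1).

Let h_i = expected steps to first reach 0 from state i.
Boundary: h_0 = 0.
First-step equations for the other states:
  h_1 = 1 + 3/5*h_0 + 1/15*h_1 + 1/3*h_2
  h_2 = 1 + 1/15*h_0 + 8/15*h_1 + 2/5*h_2

Substituting h_0 = 0 and rearranging gives the linear system (I - Q) h = 1:
  [14/15, -1/3] . (h_1, h_2) = 1
  [-8/15, 3/5] . (h_1, h_2) = 1

Solving yields:
  h_1 = 105/43
  h_2 = 165/43

Starting state is 1, so the expected hitting time is h_1 = 105/43.

Answer: 105/43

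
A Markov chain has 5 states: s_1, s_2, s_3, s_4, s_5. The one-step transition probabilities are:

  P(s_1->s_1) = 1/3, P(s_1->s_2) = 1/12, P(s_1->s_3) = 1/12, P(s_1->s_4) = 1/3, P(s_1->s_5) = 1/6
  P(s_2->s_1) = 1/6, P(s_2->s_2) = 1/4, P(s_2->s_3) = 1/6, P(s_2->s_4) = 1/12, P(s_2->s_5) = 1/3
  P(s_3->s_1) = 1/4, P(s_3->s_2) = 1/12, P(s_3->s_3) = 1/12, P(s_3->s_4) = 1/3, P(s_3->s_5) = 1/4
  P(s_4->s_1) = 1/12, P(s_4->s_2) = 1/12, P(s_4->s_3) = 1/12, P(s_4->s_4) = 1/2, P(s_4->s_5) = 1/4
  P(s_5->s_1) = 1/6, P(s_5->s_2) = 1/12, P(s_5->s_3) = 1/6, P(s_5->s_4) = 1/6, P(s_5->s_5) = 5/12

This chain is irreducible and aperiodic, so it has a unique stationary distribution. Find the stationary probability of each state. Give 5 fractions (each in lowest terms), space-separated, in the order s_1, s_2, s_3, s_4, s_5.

The stationary distribution satisfies pi = pi * P, i.e.:
  pi_s_1 = 1/3*pi_s_1 + 1/6*pi_s_2 + 1/4*pi_s_3 + 1/12*pi_s_4 + 1/6*pi_s_5
  pi_s_2 = 1/12*pi_s_1 + 1/4*pi_s_2 + 1/12*pi_s_3 + 1/12*pi_s_4 + 1/12*pi_s_5
  pi_s_3 = 1/12*pi_s_1 + 1/6*pi_s_2 + 1/12*pi_s_3 + 1/12*pi_s_4 + 1/6*pi_s_5
  pi_s_4 = 1/3*pi_s_1 + 1/12*pi_s_2 + 1/3*pi_s_3 + 1/2*pi_s_4 + 1/6*pi_s_5
  pi_s_5 = 1/6*pi_s_1 + 1/3*pi_s_2 + 1/4*pi_s_3 + 1/4*pi_s_4 + 5/12*pi_s_5
with normalization: pi_s_1 + pi_s_2 + pi_s_3 + pi_s_4 + pi_s_5 = 1.

Using the first 4 balance equations plus normalization, the linear system A*pi = b is:
  [-2/3, 1/6, 1/4, 1/12, 1/6] . pi = 0
  [1/12, -3/4, 1/12, 1/12, 1/12] . pi = 0
  [1/12, 1/6, -11/12, 1/12, 1/6] . pi = 0
  [1/3, 1/12, 1/3, -1/2, 1/6] . pi = 0
  [1, 1, 1, 1, 1] . pi = 1

Solving yields:
  pi_s_1 = 987/5470
  pi_s_2 = 1/10
  pi_s_3 = 1269/10940
  pi_s_4 = 3409/10940
  pi_s_5 = 1597/5470

Verification (pi * P):
  987/5470*1/3 + 1/10*1/6 + 1269/10940*1/4 + 3409/10940*1/12 + 1597/5470*1/6 = 987/5470 = pi_s_1  (ok)
  987/5470*1/12 + 1/10*1/4 + 1269/10940*1/12 + 3409/10940*1/12 + 1597/5470*1/12 = 1/10 = pi_s_2  (ok)
  987/5470*1/12 + 1/10*1/6 + 1269/10940*1/12 + 3409/10940*1/12 + 1597/5470*1/6 = 1269/10940 = pi_s_3  (ok)
  987/5470*1/3 + 1/10*1/12 + 1269/10940*1/3 + 3409/10940*1/2 + 1597/5470*1/6 = 3409/10940 = pi_s_4  (ok)
  987/5470*1/6 + 1/10*1/3 + 1269/10940*1/4 + 3409/10940*1/4 + 1597/5470*5/12 = 1597/5470 = pi_s_5  (ok)

Answer: 987/5470 1/10 1269/10940 3409/10940 1597/5470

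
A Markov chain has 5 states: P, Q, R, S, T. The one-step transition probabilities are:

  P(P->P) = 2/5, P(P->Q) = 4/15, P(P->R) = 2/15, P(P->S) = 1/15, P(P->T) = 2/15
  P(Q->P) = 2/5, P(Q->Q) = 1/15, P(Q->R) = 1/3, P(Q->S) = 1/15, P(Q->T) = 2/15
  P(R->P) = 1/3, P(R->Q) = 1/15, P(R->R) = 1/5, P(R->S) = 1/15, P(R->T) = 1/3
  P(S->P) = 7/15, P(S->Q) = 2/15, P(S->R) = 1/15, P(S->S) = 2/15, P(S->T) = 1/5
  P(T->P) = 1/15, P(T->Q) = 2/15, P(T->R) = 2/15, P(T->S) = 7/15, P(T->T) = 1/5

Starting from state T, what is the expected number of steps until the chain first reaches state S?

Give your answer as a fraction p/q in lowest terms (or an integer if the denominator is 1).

Answer: 585/142

Derivation:
Let h_i = expected steps to first reach S from state i.
Boundary: h_S = 0.
First-step equations for the other states:
  h_P = 1 + 2/5*h_P + 4/15*h_Q + 2/15*h_R + 1/15*h_S + 2/15*h_T
  h_Q = 1 + 2/5*h_P + 1/15*h_Q + 1/3*h_R + 1/15*h_S + 2/15*h_T
  h_R = 1 + 1/3*h_P + 1/15*h_Q + 1/5*h_R + 1/15*h_S + 1/3*h_T
  h_T = 1 + 1/15*h_P + 2/15*h_Q + 2/15*h_R + 7/15*h_S + 1/5*h_T

Substituting h_S = 0 and rearranging gives the linear system (I - Q) h = 1:
  [3/5, -4/15, -2/15, -2/15] . (h_P, h_Q, h_R, h_T) = 1
  [-2/5, 14/15, -1/3, -2/15] . (h_P, h_Q, h_R, h_T) = 1
  [-1/3, -1/15, 4/5, -1/3] . (h_P, h_Q, h_R, h_T) = 1
  [-1/15, -2/15, -2/15, 4/5] . (h_P, h_Q, h_R, h_T) = 1

Solving yields:
  h_P = 510/71
  h_Q = 1005/142
  h_R = 465/71
  h_T = 585/142

Starting state is T, so the expected hitting time is h_T = 585/142.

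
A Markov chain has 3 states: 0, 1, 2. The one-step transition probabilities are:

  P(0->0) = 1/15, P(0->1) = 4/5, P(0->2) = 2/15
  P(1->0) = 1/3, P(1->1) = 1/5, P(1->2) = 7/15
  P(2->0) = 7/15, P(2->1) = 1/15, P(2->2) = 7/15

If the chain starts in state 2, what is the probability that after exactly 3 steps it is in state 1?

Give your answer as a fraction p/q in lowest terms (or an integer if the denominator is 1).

Answer: 1084/3375

Derivation:
Computing P^3 by repeated multiplication:
P^1 =
  0: [1/15, 4/5, 2/15]
  1: [1/3, 1/5, 7/15]
  2: [7/15, 1/15, 7/15]
P^2 =
  0: [1/3, 2/9, 4/9]
  1: [23/75, 76/225, 16/45]
  2: [61/225, 94/225, 14/45]
P^3 =
  0: [41/135, 46/135, 16/45]
  1: [1009/3375, 1136/3375, 82/225]
  2: [1021/3375, 1084/3375, 254/675]

(P^3)[2 -> 1] = 1084/3375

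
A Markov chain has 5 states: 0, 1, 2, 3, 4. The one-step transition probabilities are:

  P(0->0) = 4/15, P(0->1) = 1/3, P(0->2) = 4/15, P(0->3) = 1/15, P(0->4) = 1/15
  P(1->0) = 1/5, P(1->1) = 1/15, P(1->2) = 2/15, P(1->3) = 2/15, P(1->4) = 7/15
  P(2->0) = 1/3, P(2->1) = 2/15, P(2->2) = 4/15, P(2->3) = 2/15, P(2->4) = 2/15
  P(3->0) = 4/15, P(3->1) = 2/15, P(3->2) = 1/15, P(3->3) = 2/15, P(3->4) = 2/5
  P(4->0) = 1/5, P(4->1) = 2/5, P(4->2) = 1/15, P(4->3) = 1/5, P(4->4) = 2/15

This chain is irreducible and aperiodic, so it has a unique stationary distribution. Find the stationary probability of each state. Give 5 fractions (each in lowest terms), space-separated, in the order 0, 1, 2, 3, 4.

Answer: 12994/52571 12007/52571 8630/52571 6943/52571 11997/52571

Derivation:
The stationary distribution satisfies pi = pi * P, i.e.:
  pi_0 = 4/15*pi_0 + 1/5*pi_1 + 1/3*pi_2 + 4/15*pi_3 + 1/5*pi_4
  pi_1 = 1/3*pi_0 + 1/15*pi_1 + 2/15*pi_2 + 2/15*pi_3 + 2/5*pi_4
  pi_2 = 4/15*pi_0 + 2/15*pi_1 + 4/15*pi_2 + 1/15*pi_3 + 1/15*pi_4
  pi_3 = 1/15*pi_0 + 2/15*pi_1 + 2/15*pi_2 + 2/15*pi_3 + 1/5*pi_4
  pi_4 = 1/15*pi_0 + 7/15*pi_1 + 2/15*pi_2 + 2/5*pi_3 + 2/15*pi_4
with normalization: pi_0 + pi_1 + pi_2 + pi_3 + pi_4 = 1.

Using the first 4 balance equations plus normalization, the linear system A*pi = b is:
  [-11/15, 1/5, 1/3, 4/15, 1/5] . pi = 0
  [1/3, -14/15, 2/15, 2/15, 2/5] . pi = 0
  [4/15, 2/15, -11/15, 1/15, 1/15] . pi = 0
  [1/15, 2/15, 2/15, -13/15, 1/5] . pi = 0
  [1, 1, 1, 1, 1] . pi = 1

Solving yields:
  pi_0 = 12994/52571
  pi_1 = 12007/52571
  pi_2 = 8630/52571
  pi_3 = 6943/52571
  pi_4 = 11997/52571

Verification (pi * P):
  12994/52571*4/15 + 12007/52571*1/5 + 8630/52571*1/3 + 6943/52571*4/15 + 11997/52571*1/5 = 12994/52571 = pi_0  (ok)
  12994/52571*1/3 + 12007/52571*1/15 + 8630/52571*2/15 + 6943/52571*2/15 + 11997/52571*2/5 = 12007/52571 = pi_1  (ok)
  12994/52571*4/15 + 12007/52571*2/15 + 8630/52571*4/15 + 6943/52571*1/15 + 11997/52571*1/15 = 8630/52571 = pi_2  (ok)
  12994/52571*1/15 + 12007/52571*2/15 + 8630/52571*2/15 + 6943/52571*2/15 + 11997/52571*1/5 = 6943/52571 = pi_3  (ok)
  12994/52571*1/15 + 12007/52571*7/15 + 8630/52571*2/15 + 6943/52571*2/5 + 11997/52571*2/15 = 11997/52571 = pi_4  (ok)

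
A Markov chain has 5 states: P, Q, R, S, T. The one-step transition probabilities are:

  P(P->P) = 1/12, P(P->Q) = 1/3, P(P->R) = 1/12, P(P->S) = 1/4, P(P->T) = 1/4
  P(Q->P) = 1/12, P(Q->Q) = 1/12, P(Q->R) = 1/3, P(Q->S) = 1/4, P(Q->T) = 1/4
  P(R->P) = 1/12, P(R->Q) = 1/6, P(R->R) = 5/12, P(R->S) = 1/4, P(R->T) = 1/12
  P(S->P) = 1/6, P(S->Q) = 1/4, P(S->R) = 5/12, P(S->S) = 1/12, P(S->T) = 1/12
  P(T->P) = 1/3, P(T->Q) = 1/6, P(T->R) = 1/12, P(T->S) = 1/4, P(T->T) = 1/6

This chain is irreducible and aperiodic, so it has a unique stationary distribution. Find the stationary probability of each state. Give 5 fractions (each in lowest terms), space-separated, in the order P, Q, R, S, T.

Answer: 3163/22764 1091/5691 2307/7588 3/14 573/3794

Derivation:
The stationary distribution satisfies pi = pi * P, i.e.:
  pi_P = 1/12*pi_P + 1/12*pi_Q + 1/12*pi_R + 1/6*pi_S + 1/3*pi_T
  pi_Q = 1/3*pi_P + 1/12*pi_Q + 1/6*pi_R + 1/4*pi_S + 1/6*pi_T
  pi_R = 1/12*pi_P + 1/3*pi_Q + 5/12*pi_R + 5/12*pi_S + 1/12*pi_T
  pi_S = 1/4*pi_P + 1/4*pi_Q + 1/4*pi_R + 1/12*pi_S + 1/4*pi_T
  pi_T = 1/4*pi_P + 1/4*pi_Q + 1/12*pi_R + 1/12*pi_S + 1/6*pi_T
with normalization: pi_P + pi_Q + pi_R + pi_S + pi_T = 1.

Using the first 4 balance equations plus normalization, the linear system A*pi = b is:
  [-11/12, 1/12, 1/12, 1/6, 1/3] . pi = 0
  [1/3, -11/12, 1/6, 1/4, 1/6] . pi = 0
  [1/12, 1/3, -7/12, 5/12, 1/12] . pi = 0
  [1/4, 1/4, 1/4, -11/12, 1/4] . pi = 0
  [1, 1, 1, 1, 1] . pi = 1

Solving yields:
  pi_P = 3163/22764
  pi_Q = 1091/5691
  pi_R = 2307/7588
  pi_S = 3/14
  pi_T = 573/3794

Verification (pi * P):
  3163/22764*1/12 + 1091/5691*1/12 + 2307/7588*1/12 + 3/14*1/6 + 573/3794*1/3 = 3163/22764 = pi_P  (ok)
  3163/22764*1/3 + 1091/5691*1/12 + 2307/7588*1/6 + 3/14*1/4 + 573/3794*1/6 = 1091/5691 = pi_Q  (ok)
  3163/22764*1/12 + 1091/5691*1/3 + 2307/7588*5/12 + 3/14*5/12 + 573/3794*1/12 = 2307/7588 = pi_R  (ok)
  3163/22764*1/4 + 1091/5691*1/4 + 2307/7588*1/4 + 3/14*1/12 + 573/3794*1/4 = 3/14 = pi_S  (ok)
  3163/22764*1/4 + 1091/5691*1/4 + 2307/7588*1/12 + 3/14*1/12 + 573/3794*1/6 = 573/3794 = pi_T  (ok)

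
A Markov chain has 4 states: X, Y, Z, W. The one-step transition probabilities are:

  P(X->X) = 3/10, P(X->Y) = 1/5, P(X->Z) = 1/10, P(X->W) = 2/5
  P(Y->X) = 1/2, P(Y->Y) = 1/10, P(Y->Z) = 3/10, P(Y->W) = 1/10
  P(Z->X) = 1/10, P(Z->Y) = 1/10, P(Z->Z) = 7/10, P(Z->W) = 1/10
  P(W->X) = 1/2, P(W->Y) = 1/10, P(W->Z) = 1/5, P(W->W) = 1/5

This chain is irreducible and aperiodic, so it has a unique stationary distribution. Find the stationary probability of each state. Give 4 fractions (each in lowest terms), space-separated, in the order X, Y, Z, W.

Answer: 83/282 73/564 69/188 59/282

Derivation:
The stationary distribution satisfies pi = pi * P, i.e.:
  pi_X = 3/10*pi_X + 1/2*pi_Y + 1/10*pi_Z + 1/2*pi_W
  pi_Y = 1/5*pi_X + 1/10*pi_Y + 1/10*pi_Z + 1/10*pi_W
  pi_Z = 1/10*pi_X + 3/10*pi_Y + 7/10*pi_Z + 1/5*pi_W
  pi_W = 2/5*pi_X + 1/10*pi_Y + 1/10*pi_Z + 1/5*pi_W
with normalization: pi_X + pi_Y + pi_Z + pi_W = 1.

Using the first 3 balance equations plus normalization, the linear system A*pi = b is:
  [-7/10, 1/2, 1/10, 1/2] . pi = 0
  [1/5, -9/10, 1/10, 1/10] . pi = 0
  [1/10, 3/10, -3/10, 1/5] . pi = 0
  [1, 1, 1, 1] . pi = 1

Solving yields:
  pi_X = 83/282
  pi_Y = 73/564
  pi_Z = 69/188
  pi_W = 59/282

Verification (pi * P):
  83/282*3/10 + 73/564*1/2 + 69/188*1/10 + 59/282*1/2 = 83/282 = pi_X  (ok)
  83/282*1/5 + 73/564*1/10 + 69/188*1/10 + 59/282*1/10 = 73/564 = pi_Y  (ok)
  83/282*1/10 + 73/564*3/10 + 69/188*7/10 + 59/282*1/5 = 69/188 = pi_Z  (ok)
  83/282*2/5 + 73/564*1/10 + 69/188*1/10 + 59/282*1/5 = 59/282 = pi_W  (ok)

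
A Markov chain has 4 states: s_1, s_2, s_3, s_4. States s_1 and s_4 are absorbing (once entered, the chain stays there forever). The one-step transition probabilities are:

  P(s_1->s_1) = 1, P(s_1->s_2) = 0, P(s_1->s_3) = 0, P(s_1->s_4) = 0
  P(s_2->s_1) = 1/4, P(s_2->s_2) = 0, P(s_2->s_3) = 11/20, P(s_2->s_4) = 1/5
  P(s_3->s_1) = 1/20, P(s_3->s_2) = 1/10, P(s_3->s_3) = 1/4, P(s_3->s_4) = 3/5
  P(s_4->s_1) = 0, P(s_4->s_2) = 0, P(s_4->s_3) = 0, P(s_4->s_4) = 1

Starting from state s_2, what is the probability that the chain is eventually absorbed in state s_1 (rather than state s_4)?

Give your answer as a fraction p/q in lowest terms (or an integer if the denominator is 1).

Answer: 43/139

Derivation:
Let a_i = P(absorbed in s_1 | start in state i).
Boundary conditions: a_s_1 = 1, a_s_4 = 0.
For each transient state i, a_i = sum_j P(i->j) * a_j:
  a_s_2 = 1/4*a_s_1 + 0*a_s_2 + 11/20*a_s_3 + 1/5*a_s_4
  a_s_3 = 1/20*a_s_1 + 1/10*a_s_2 + 1/4*a_s_3 + 3/5*a_s_4

Substituting a_s_1 = 1 and a_s_4 = 0, rearrange to (I - Q) a = r where r[i] = P(i -> s_1):
  [1, -11/20] . (a_s_2, a_s_3) = 1/4
  [-1/10, 3/4] . (a_s_2, a_s_3) = 1/20

Solving yields:
  a_s_2 = 43/139
  a_s_3 = 15/139

Starting state is s_2, so the absorption probability is a_s_2 = 43/139.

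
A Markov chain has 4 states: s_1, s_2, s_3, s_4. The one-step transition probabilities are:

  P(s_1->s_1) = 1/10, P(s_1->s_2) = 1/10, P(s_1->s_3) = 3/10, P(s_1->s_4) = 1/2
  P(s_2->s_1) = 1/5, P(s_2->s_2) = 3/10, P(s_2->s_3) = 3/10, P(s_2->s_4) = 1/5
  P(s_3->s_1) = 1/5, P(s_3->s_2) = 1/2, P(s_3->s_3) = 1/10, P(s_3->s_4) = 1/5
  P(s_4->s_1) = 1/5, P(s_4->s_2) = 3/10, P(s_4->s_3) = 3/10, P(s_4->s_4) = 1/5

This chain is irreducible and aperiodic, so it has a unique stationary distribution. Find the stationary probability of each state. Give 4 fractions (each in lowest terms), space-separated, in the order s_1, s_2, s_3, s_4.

The stationary distribution satisfies pi = pi * P, i.e.:
  pi_s_1 = 1/10*pi_s_1 + 1/5*pi_s_2 + 1/5*pi_s_3 + 1/5*pi_s_4
  pi_s_2 = 1/10*pi_s_1 + 3/10*pi_s_2 + 1/2*pi_s_3 + 3/10*pi_s_4
  pi_s_3 = 3/10*pi_s_1 + 3/10*pi_s_2 + 1/10*pi_s_3 + 3/10*pi_s_4
  pi_s_4 = 1/2*pi_s_1 + 1/5*pi_s_2 + 1/5*pi_s_3 + 1/5*pi_s_4
with normalization: pi_s_1 + pi_s_2 + pi_s_3 + pi_s_4 = 1.

Using the first 3 balance equations plus normalization, the linear system A*pi = b is:
  [-9/10, 1/5, 1/5, 1/5] . pi = 0
  [1/10, -7/10, 1/2, 3/10] . pi = 0
  [3/10, 3/10, -9/10, 3/10] . pi = 0
  [1, 1, 1, 1] . pi = 1

Solving yields:
  pi_s_1 = 2/11
  pi_s_2 = 69/220
  pi_s_3 = 1/4
  pi_s_4 = 14/55

Verification (pi * P):
  2/11*1/10 + 69/220*1/5 + 1/4*1/5 + 14/55*1/5 = 2/11 = pi_s_1  (ok)
  2/11*1/10 + 69/220*3/10 + 1/4*1/2 + 14/55*3/10 = 69/220 = pi_s_2  (ok)
  2/11*3/10 + 69/220*3/10 + 1/4*1/10 + 14/55*3/10 = 1/4 = pi_s_3  (ok)
  2/11*1/2 + 69/220*1/5 + 1/4*1/5 + 14/55*1/5 = 14/55 = pi_s_4  (ok)

Answer: 2/11 69/220 1/4 14/55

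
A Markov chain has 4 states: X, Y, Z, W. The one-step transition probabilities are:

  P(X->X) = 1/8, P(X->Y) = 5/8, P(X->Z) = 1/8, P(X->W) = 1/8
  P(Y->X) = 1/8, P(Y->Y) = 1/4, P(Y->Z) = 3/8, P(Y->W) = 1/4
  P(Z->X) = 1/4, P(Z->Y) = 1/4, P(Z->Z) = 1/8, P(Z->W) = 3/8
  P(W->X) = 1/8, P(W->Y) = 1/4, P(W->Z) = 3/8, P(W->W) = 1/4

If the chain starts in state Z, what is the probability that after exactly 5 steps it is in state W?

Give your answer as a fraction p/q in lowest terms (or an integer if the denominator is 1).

Answer: 4319/16384

Derivation:
Computing P^5 by repeated multiplication:
P^1 =
  X: [1/8, 5/8, 1/8, 1/8]
  Y: [1/8, 1/4, 3/8, 1/4]
  Z: [1/4, 1/4, 1/8, 3/8]
  W: [1/8, 1/4, 3/8, 1/4]
P^2 =
  X: [9/64, 19/64, 5/16, 1/4]
  Y: [11/64, 19/64, 1/4, 9/32]
  Z: [9/64, 11/32, 9/32, 15/64]
  W: [11/64, 19/64, 1/4, 9/32]
P^3 =
  X: [21/128, 155/512, 67/256, 139/512]
  Y: [5/32, 161/512, 69/256, 133/512]
  Z: [41/256, 155/512, 69/256, 137/512]
  W: [5/32, 161/512, 69/256, 133/512]
P^4 =
  X: [323/2048, 319/1024, 275/1024, 537/2048]
  Y: [325/2048, 79/256, 275/1024, 541/2048]
  Z: [325/2048, 635/2048, 137/512, 135/512]
  W: [325/2048, 79/256, 275/1024, 541/2048]
P^5 =
  X: [1299/8192, 5065/16384, 2199/8192, 4323/16384]
  Y: [1299/8192, 5071/16384, 2197/8192, 4321/16384]
  Z: [649/4096, 5071/16384, 2199/8192, 4319/16384]
  W: [1299/8192, 5071/16384, 2197/8192, 4321/16384]

(P^5)[Z -> W] = 4319/16384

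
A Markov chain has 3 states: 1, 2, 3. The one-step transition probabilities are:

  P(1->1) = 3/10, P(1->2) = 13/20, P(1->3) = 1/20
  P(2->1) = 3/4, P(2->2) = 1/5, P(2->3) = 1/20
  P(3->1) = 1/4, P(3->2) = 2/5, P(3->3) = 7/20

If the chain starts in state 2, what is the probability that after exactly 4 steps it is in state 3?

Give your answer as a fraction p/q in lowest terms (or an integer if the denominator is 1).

Computing P^4 by repeated multiplication:
P^1 =
  1: [3/10, 13/20, 1/20]
  2: [3/4, 1/5, 1/20]
  3: [1/4, 2/5, 7/20]
P^2 =
  1: [59/100, 69/200, 13/200]
  2: [31/80, 219/400, 13/200]
  3: [37/80, 153/400, 31/200]
P^3 =
  1: [113/250, 957/2000, 139/2000]
  2: [869/1600, 3099/8000, 139/2000]
  3: [743/1600, 3513/8000, 193/2000]
P^4 =
  1: [10237/20000, 4173/10000, 1417/20000]
  2: [15067/32000, 73329/160000, 1417/20000]
  3: [15769/32000, 68523/160000, 1579/20000]

(P^4)[2 -> 3] = 1417/20000

Answer: 1417/20000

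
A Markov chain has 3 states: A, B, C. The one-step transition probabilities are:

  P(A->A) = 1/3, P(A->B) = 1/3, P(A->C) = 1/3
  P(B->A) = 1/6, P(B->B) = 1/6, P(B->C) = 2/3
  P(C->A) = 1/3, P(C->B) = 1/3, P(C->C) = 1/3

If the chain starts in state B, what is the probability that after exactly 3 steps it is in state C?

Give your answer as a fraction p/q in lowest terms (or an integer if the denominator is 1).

Answer: 47/108

Derivation:
Computing P^3 by repeated multiplication:
P^1 =
  A: [1/3, 1/3, 1/3]
  B: [1/6, 1/6, 2/3]
  C: [1/3, 1/3, 1/3]
P^2 =
  A: [5/18, 5/18, 4/9]
  B: [11/36, 11/36, 7/18]
  C: [5/18, 5/18, 4/9]
P^3 =
  A: [31/108, 31/108, 23/54]
  B: [61/216, 61/216, 47/108]
  C: [31/108, 31/108, 23/54]

(P^3)[B -> C] = 47/108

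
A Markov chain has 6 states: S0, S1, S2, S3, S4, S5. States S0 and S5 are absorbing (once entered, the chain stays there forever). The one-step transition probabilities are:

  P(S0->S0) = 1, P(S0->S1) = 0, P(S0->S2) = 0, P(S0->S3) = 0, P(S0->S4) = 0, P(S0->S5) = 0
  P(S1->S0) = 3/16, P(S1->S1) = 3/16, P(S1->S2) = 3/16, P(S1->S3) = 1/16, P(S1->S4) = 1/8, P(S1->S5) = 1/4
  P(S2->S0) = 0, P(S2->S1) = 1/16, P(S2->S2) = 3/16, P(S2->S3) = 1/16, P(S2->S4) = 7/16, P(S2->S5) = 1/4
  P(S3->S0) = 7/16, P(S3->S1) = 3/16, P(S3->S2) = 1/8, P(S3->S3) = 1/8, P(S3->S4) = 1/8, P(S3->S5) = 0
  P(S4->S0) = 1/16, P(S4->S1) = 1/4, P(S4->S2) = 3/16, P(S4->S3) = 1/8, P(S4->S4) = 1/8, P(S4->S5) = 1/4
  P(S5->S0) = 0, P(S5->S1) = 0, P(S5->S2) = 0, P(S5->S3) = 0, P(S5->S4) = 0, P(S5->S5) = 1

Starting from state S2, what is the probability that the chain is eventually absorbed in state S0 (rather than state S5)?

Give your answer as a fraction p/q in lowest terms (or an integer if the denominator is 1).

Answer: 6157/23409

Derivation:
Let a_i = P(absorbed in S0 | start in state i).
Boundary conditions: a_S0 = 1, a_S5 = 0.
For each transient state i, a_i = sum_j P(i->j) * a_j:
  a_S1 = 3/16*a_S0 + 3/16*a_S1 + 3/16*a_S2 + 1/16*a_S3 + 1/8*a_S4 + 1/4*a_S5
  a_S2 = 0*a_S0 + 1/16*a_S1 + 3/16*a_S2 + 1/16*a_S3 + 7/16*a_S4 + 1/4*a_S5
  a_S3 = 7/16*a_S0 + 3/16*a_S1 + 1/8*a_S2 + 1/8*a_S3 + 1/8*a_S4 + 0*a_S5
  a_S4 = 1/16*a_S0 + 1/4*a_S1 + 3/16*a_S2 + 1/8*a_S3 + 1/8*a_S4 + 1/4*a_S5

Substituting a_S0 = 1 and a_S5 = 0, rearrange to (I - Q) a = r where r[i] = P(i -> S0):
  [13/16, -3/16, -1/16, -1/8] . (a_S1, a_S2, a_S3, a_S4) = 3/16
  [-1/16, 13/16, -1/16, -7/16] . (a_S1, a_S2, a_S3, a_S4) = 0
  [-3/16, -1/8, 7/8, -1/8] . (a_S1, a_S2, a_S3, a_S4) = 7/16
  [-1/4, -3/16, -1/8, 7/8] . (a_S1, a_S2, a_S3, a_S4) = 1/16

Solving yields:
  a_S1 = 9241/23409
  a_S2 = 6157/23409
  a_S3 = 15689/23409
  a_S4 = 7873/23409

Starting state is S2, so the absorption probability is a_S2 = 6157/23409.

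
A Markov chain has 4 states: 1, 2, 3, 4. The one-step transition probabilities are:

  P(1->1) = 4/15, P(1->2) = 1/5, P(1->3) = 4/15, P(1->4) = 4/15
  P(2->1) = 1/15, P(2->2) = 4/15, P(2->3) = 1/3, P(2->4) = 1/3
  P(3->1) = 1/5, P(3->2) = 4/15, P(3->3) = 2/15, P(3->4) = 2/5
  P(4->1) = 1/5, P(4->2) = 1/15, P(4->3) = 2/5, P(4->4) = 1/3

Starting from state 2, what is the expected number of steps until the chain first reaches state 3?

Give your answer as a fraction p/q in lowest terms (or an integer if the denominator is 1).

Answer: 1365/472

Derivation:
Let h_i = expected steps to first reach 3 from state i.
Boundary: h_3 = 0.
First-step equations for the other states:
  h_1 = 1 + 4/15*h_1 + 1/5*h_2 + 4/15*h_3 + 4/15*h_4
  h_2 = 1 + 1/15*h_1 + 4/15*h_2 + 1/3*h_3 + 1/3*h_4
  h_4 = 1 + 1/5*h_1 + 1/15*h_2 + 2/5*h_3 + 1/3*h_4

Substituting h_3 = 0 and rearranging gives the linear system (I - Q) h = 1:
  [11/15, -1/5, -4/15] . (h_1, h_2, h_4) = 1
  [-1/15, 11/15, -1/3] . (h_1, h_2, h_4) = 1
  [-1/5, -1/15, 2/3] . (h_1, h_2, h_4) = 1

Solving yields:
  h_1 = 1485/472
  h_2 = 1365/472
  h_4 = 645/236

Starting state is 2, so the expected hitting time is h_2 = 1365/472.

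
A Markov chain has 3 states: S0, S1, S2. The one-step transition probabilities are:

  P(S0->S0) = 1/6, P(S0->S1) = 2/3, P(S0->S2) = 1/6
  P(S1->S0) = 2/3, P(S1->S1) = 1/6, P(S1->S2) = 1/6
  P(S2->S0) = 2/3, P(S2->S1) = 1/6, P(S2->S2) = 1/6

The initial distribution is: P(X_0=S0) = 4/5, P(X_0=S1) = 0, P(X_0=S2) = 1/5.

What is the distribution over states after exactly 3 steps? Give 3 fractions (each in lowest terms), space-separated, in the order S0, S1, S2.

Propagating the distribution step by step (d_{t+1} = d_t * P):
d_0 = (S0=4/5, S1=0, S2=1/5)
  d_1[S0] = 4/5*1/6 + 0*2/3 + 1/5*2/3 = 4/15
  d_1[S1] = 4/5*2/3 + 0*1/6 + 1/5*1/6 = 17/30
  d_1[S2] = 4/5*1/6 + 0*1/6 + 1/5*1/6 = 1/6
d_1 = (S0=4/15, S1=17/30, S2=1/6)
  d_2[S0] = 4/15*1/6 + 17/30*2/3 + 1/6*2/3 = 8/15
  d_2[S1] = 4/15*2/3 + 17/30*1/6 + 1/6*1/6 = 3/10
  d_2[S2] = 4/15*1/6 + 17/30*1/6 + 1/6*1/6 = 1/6
d_2 = (S0=8/15, S1=3/10, S2=1/6)
  d_3[S0] = 8/15*1/6 + 3/10*2/3 + 1/6*2/3 = 2/5
  d_3[S1] = 8/15*2/3 + 3/10*1/6 + 1/6*1/6 = 13/30
  d_3[S2] = 8/15*1/6 + 3/10*1/6 + 1/6*1/6 = 1/6
d_3 = (S0=2/5, S1=13/30, S2=1/6)

Answer: 2/5 13/30 1/6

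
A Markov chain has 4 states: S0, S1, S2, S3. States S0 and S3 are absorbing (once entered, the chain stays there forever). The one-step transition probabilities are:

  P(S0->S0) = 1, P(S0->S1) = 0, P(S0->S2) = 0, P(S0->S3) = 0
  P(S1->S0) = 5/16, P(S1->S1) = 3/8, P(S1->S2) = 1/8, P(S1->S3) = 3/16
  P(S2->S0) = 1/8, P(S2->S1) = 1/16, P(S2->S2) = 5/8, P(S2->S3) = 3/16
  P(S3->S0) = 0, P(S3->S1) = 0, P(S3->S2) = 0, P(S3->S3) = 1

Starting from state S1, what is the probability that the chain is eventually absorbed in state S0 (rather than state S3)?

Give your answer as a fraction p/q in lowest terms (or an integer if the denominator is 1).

Let a_i = P(absorbed in S0 | start in state i).
Boundary conditions: a_S0 = 1, a_S3 = 0.
For each transient state i, a_i = sum_j P(i->j) * a_j:
  a_S1 = 5/16*a_S0 + 3/8*a_S1 + 1/8*a_S2 + 3/16*a_S3
  a_S2 = 1/8*a_S0 + 1/16*a_S1 + 5/8*a_S2 + 3/16*a_S3

Substituting a_S0 = 1 and a_S3 = 0, rearrange to (I - Q) a = r where r[i] = P(i -> S0):
  [5/8, -1/8] . (a_S1, a_S2) = 5/16
  [-1/16, 3/8] . (a_S1, a_S2) = 1/8

Solving yields:
  a_S1 = 17/29
  a_S2 = 25/58

Starting state is S1, so the absorption probability is a_S1 = 17/29.

Answer: 17/29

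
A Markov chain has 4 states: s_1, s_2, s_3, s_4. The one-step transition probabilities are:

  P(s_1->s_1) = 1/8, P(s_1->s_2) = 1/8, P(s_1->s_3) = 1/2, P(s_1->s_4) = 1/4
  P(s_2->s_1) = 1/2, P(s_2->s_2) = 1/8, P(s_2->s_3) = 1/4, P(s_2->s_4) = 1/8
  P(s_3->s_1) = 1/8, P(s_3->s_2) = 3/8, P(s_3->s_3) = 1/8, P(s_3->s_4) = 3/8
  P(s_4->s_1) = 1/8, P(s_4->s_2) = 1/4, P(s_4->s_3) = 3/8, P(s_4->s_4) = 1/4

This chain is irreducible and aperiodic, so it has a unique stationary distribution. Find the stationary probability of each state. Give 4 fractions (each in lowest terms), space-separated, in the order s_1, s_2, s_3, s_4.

Answer: 32/151 35/151 45/151 39/151

Derivation:
The stationary distribution satisfies pi = pi * P, i.e.:
  pi_s_1 = 1/8*pi_s_1 + 1/2*pi_s_2 + 1/8*pi_s_3 + 1/8*pi_s_4
  pi_s_2 = 1/8*pi_s_1 + 1/8*pi_s_2 + 3/8*pi_s_3 + 1/4*pi_s_4
  pi_s_3 = 1/2*pi_s_1 + 1/4*pi_s_2 + 1/8*pi_s_3 + 3/8*pi_s_4
  pi_s_4 = 1/4*pi_s_1 + 1/8*pi_s_2 + 3/8*pi_s_3 + 1/4*pi_s_4
with normalization: pi_s_1 + pi_s_2 + pi_s_3 + pi_s_4 = 1.

Using the first 3 balance equations plus normalization, the linear system A*pi = b is:
  [-7/8, 1/2, 1/8, 1/8] . pi = 0
  [1/8, -7/8, 3/8, 1/4] . pi = 0
  [1/2, 1/4, -7/8, 3/8] . pi = 0
  [1, 1, 1, 1] . pi = 1

Solving yields:
  pi_s_1 = 32/151
  pi_s_2 = 35/151
  pi_s_3 = 45/151
  pi_s_4 = 39/151

Verification (pi * P):
  32/151*1/8 + 35/151*1/2 + 45/151*1/8 + 39/151*1/8 = 32/151 = pi_s_1  (ok)
  32/151*1/8 + 35/151*1/8 + 45/151*3/8 + 39/151*1/4 = 35/151 = pi_s_2  (ok)
  32/151*1/2 + 35/151*1/4 + 45/151*1/8 + 39/151*3/8 = 45/151 = pi_s_3  (ok)
  32/151*1/4 + 35/151*1/8 + 45/151*3/8 + 39/151*1/4 = 39/151 = pi_s_4  (ok)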